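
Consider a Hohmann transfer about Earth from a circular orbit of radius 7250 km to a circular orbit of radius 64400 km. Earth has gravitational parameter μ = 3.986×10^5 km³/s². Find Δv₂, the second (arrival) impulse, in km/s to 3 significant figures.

Δv₂ = 1.37 km/s

The Hohmann ellipse has a_t = (r₁ + r₂)/2 = 35825 km.
On the circular orbit at r = 64400 km, v_c = √(μ/r) = 2.488 km/s.
Transfer-orbit speed at the same r (vis-viva, a = a_t): v_t = √[μ(2/r − 1/a_t)] = 1.119 km/s.
Δv₂ = |v_t − v_c| = |1.119 − 2.488| = 1.369 km/s.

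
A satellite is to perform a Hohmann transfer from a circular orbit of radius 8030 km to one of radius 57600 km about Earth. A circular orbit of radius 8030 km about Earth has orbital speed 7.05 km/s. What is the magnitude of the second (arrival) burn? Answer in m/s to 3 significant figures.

From the circular-orbit relation v² = μ/r at r = 8030 km: μ = v²r = (7.05)² × 8030 = 3.99111×10^5 km³/s².
The Hohmann ellipse has a_t = (r₁ + r₂)/2 = 32815 km.
On the circular orbit at r = 57600 km, v_c = √(μ/r) = 2.632 km/s.
Transfer-orbit speed at the same r (vis-viva, a = a_t): v_t = √[μ(2/r − 1/a_t)] = 1.302 km/s.
Δv₂ = |v_t − v_c| = |1.302 − 2.632| = 1.330 km/s.

Δv₂ = 1330 m/s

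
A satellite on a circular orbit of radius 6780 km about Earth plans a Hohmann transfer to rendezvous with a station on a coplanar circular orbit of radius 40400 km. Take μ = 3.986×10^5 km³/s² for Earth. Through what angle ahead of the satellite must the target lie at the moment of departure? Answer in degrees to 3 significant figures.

Transfer-ellipse semi-major axis a_t = (r₁ + r₂)/2 = (6780 + 40400)/2 = 23590 km.
The half-period of the transfer ellipse is t = π√(a_t³/μ) = 18029 s.
Target angular speed ω₂ = √(μ/r₂³) = 7.7749×10^-5 rad/s.
Angle swept by the target during transfer: ω₂·t = 1.4017 rad = 80.31°.
The satellite traverses 180° on the transfer ellipse, so the target must lead by 180° − 80.31° = 99.7°.

φ = 99.7°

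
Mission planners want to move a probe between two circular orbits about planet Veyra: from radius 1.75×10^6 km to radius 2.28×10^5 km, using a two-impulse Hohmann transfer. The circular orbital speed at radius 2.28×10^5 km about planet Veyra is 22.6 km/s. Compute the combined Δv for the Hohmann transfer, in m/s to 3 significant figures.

From the circular-orbit relation v² = μ/r at r = 2.28×10^5 km: μ = v²r = (22.6)² × 2.28×10^5 = 1.16453×10^8 km³/s².
Semi-major axis of the transfer orbit: a_t = (1.750×10^6 + 2.280×10^5)/2 = 9.890×10^5 km.
At r₁ the circular-orbit speed is v₁ = √(μ/r₁) = 8.1575 km/s.
Transfer-orbit speed at r₁ (v² = μ(2/r − 1/a)): v_a = √[μ(2/r₁ − 1/a_t)] = 3.9168 km/s.
First burn Δv₁ = |v_a − v₁| = 4.241 km/s.
At r₂, v₂ = √(μ/r₂) = 22.600 km/s.
Transfer-orbit speed at r₂: v_p = √[μ(2/r₂ − 1/a_t)] = 30.063 km/s.
Second burn Δv₂ = |v₂ − v_p| = 7.463 km/s.
Total Δv = Δv₁ + Δv₂ = 11.70 km/s.

Δv = 11700 m/s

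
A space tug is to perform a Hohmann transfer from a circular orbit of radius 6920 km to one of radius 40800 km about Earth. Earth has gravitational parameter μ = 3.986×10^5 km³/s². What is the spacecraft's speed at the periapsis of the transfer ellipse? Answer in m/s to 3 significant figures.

v = 9920 m/s

Semi-major axis of the transfer orbit: a_t = (6920 + 40800)/2 = 23860 km.
The periapsis of the transfer ellipse is at r = 6920 km.
Applying v² = μ(2/r − 1/a_t): v = 9.925 km/s.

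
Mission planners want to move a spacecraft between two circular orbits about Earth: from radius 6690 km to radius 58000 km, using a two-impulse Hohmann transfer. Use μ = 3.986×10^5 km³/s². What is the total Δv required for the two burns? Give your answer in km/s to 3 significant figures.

Δv = 4.05 km/s

Transfer-ellipse semi-major axis a_t = (r₁ + r₂)/2 = (6690 + 58000)/2 = 32345 km.
Circular speed at r₁: v₁ = √(μ/r₁) = √(3.986×10^5/6690) = 7.71890 km/s.
On the transfer ellipse at r₁, v² = μ(2/r − 1/a) gives v_p = √[μ(2/r₁ − 1/a_t)] = 10.3363 km/s.
First burn Δv₁ = |v_p − v₁| = 2.6174 km/s.
At r₂, v₂ = √(μ/r₂) = 2.6215 km/s.
Transfer-orbit speed at r₂: v_a = √[μ(2/r₂ − 1/a_t)] = 1.1922 km/s.
Second burn Δv₂ = |v₂ − v_a| = 1.4293 km/s.
Total Δv = Δv₁ + Δv₂ = 4.047 km/s.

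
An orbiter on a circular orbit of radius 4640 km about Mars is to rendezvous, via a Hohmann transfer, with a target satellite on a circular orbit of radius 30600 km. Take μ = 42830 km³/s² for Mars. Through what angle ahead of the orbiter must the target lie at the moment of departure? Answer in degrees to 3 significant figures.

Transfer-ellipse semi-major axis a_t = (r₁ + r₂)/2 = (4640 + 30600)/2 = 17620 km.
The half-period of the transfer ellipse is t = π√(a_t³/μ) = 35505 s.
The target's mean motion on its circular orbit is ω₂ = √(μ/r₂³) = 3.8663×10^-5 rad/s.
Angle swept by the target during transfer: ω₂·t = 1.3727 rad = 78.65°.
Arrival is 180° from departure on the ellipse, so φ = 180° − 78.65° = 101°.

φ = 101°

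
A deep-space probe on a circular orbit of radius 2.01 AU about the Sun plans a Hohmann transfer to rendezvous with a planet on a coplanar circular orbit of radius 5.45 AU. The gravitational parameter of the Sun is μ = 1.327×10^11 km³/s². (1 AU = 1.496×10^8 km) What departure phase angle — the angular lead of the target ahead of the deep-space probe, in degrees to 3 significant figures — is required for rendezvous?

In km: r₁ = 2.01 × 1.496×10^8 = 3.00696×10^8 km; r₂ = 5.45 × 1.496×10^8 = 8.1532×10^8 km.
Transfer-ellipse semi-major axis a_t = (r₁ + r₂)/2 = (3.00696×10^8 + 8.1532×10^8)/2 = 5.58008×10^8 km.
The half-period of the transfer ellipse is t = π√(a_t³/μ) = 1.137×10^8 s.
The target's mean motion on its circular orbit is ω₂ = √(μ/r₂³) = 1.565×10^-8 rad/s.
Angle swept by the target during transfer: ω₂·t = 1.779 rad = 101.9°.
Arrival is 180° from departure on the ellipse, so φ = 180° − 101.9° = 78.1°.

φ = 78.1°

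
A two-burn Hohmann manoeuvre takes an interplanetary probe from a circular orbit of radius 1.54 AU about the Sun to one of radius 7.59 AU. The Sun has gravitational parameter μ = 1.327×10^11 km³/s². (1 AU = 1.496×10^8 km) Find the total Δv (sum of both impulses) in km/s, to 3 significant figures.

Δv = 11.5 km/s

In km: r₁ = 1.54 × 1.496×10^8 = 2.30384×10^8 km; r₂ = 7.59 × 1.496×10^8 = 1.135464×10^9 km.
Transfer-ellipse semi-major axis a_t = (r₁ + r₂)/2 = (2.30384×10^8 + 1.135464×10^9)/2 = 6.82924×10^8 km.
Circular speed at r₁: v₁ = √(μ/r₁) = √(1.327×10^11/2.30384×10^8) = 24.000 km/s.
On the transfer ellipse at r₁, vis-viva equation gives v_p = √[μ(2/r₁ − 1/a_t)] = 30.946 km/s.
First burn Δv₁ = |v_p − v₁| = 6.946 km/s.
At r₂, v₂ = √(μ/r₂) = 10.811 km/s.
Transfer-orbit speed at r₂: v_a = √[μ(2/r₂ − 1/a_t)] = 6.2790 km/s.
Second burn Δv₂ = |v₂ − v_a| = 4.532 km/s.
Total Δv = Δv₁ + Δv₂ = 11.48 km/s.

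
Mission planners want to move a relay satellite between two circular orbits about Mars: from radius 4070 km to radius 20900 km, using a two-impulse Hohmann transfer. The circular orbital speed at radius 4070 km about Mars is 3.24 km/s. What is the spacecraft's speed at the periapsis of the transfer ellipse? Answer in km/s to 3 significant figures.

v = 4.19 km/s

From the circular-orbit relation v² = μ/r at r = 4070 km: μ = v²r = (3.24)² × 4070 = 42725.2 km³/s².
Semi-major axis of the transfer orbit: a_t = (4070 + 20900)/2 = 12485 km.
The periapsis of the transfer ellipse is at r = 4070 km.
Applying v² = μ(2/r − 1/a_t): v = 4.192 km/s.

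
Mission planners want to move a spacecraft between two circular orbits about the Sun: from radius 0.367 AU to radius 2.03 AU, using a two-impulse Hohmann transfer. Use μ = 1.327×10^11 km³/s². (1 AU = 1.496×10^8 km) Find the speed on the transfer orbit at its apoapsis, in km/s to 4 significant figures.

v = 11.57 km/s

In km: r₁ = 0.367 × 1.496×10^8 = 5.49032×10^7 km; r₂ = 2.03 × 1.496×10^8 = 3.03688×10^8 km.
Transfer-ellipse semi-major axis a_t = (r₁ + r₂)/2 = (5.49032×10^7 + 3.03688×10^8)/2 = 1.792956×10^8 km.
At apoapsis, r = 3.03688×10^8 km.
Applying v² = μ(2/r − 1/a_t): v = 11.57 km/s.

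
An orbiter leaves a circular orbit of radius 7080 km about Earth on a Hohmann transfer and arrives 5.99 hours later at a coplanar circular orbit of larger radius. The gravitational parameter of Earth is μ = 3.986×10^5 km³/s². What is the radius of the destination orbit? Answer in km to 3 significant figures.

r₂ = 46100 km

Transfer time t = 5.99 hours = 21564 s, and t = π√(a_t³/μ).
So a_t = (μ t²/π²)^(1/3) = (3.986×10^5 × (21564)² / π²)^(1/3) = 26581 km.
Since a_t = (r₁ + r₂)/2, r₂ = 2a_t − r₁ = 2×26581 − 7080 = 46082 km.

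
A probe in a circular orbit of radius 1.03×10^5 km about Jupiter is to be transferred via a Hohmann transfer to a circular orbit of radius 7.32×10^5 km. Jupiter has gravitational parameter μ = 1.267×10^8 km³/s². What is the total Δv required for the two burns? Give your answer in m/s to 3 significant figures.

Transfer-ellipse semi-major axis a_t = (r₁ + r₂)/2 = (1.030×10^5 + 7.320×10^5)/2 = 4.175×10^5 km.
At r₁ the circular-orbit speed is v₁ = √(μ/r₁) = 35.07 km/s.
On the transfer ellipse at r₁, v² = μ(2/r − 1/a) gives v_p = √[μ(2/r₁ − 1/a_t)] = 46.44 km/s.
First burn Δv₁ = |v_p − v₁| = 11.37 km/s.
At r₂, v₂ = √(μ/r₂) = 13.1563 km/s.
Transfer-orbit speed at r₂: v_a = √[μ(2/r₂ − 1/a_t)] = 6.53466 km/s.
Second burn Δv₂ = |v₂ − v_a| = 6.622 km/s.
Δv = Δv₁ + Δv₂ = 11.37 + 6.622 = 17.99 km/s.

Δv = 18000 m/s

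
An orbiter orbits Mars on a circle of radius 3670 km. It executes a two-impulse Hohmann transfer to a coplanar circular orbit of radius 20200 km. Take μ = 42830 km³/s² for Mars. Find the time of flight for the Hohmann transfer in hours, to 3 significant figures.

t = 5.50 hours

The Hohmann ellipse has a_t = (r₁ + r₂)/2 = 11935 km.
By Kepler's third law the transfer-orbit period is T = 2π√(a_t³/μ), so t = T/2 = 19790 s.
Converting: 19790 s ÷ 3600 s/hour = 5.50 hours.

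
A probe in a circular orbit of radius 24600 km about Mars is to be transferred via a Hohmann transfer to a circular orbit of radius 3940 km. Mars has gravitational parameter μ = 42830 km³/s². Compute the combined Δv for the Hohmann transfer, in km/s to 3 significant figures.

Semi-major axis of the transfer orbit: a_t = (24600 + 3940)/2 = 14270 km.
Circular speed at r₁: v₁ = √(μ/r₁) = √(42830/24600) = 1.3195 km/s.
Transfer-orbit speed at r₁ (v² = μ(2/r − 1/a)): v_a = √[μ(2/r₁ − 1/a_t)] = 0.69333 km/s.
First burn Δv₁ = |v_a − v₁| = 0.6262 km/s.
Circular speed at r₂: v₂ = √(μ/r₂) = 3.297 km/s.
Transfer-orbit speed at r₂: v_p = √[μ(2/r₂ − 1/a_t)] = 4.329 km/s.
Second burn Δv₂ = |v₂ − v_p| = 1.032 km/s.
Total Δv = Δv₁ + Δv₂ = 1.658 km/s.

Δv = 1.66 km/s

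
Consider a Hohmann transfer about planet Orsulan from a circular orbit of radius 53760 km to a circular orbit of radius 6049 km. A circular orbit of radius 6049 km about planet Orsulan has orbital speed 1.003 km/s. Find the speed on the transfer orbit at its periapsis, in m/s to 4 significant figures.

v = 1345 m/s

From the circular-orbit relation v² = μ/r at r = 6049 km: μ = v²r = (1.003)² × 6049 = 6085.35 km³/s².
The Hohmann ellipse has a_t = (r₁ + r₂)/2 = 29904.5 km.
At periapsis, r = 6049 km.
From the vis-viva equation, v = √[μ(2/r − 1/a_t)] = 1.345 km/s.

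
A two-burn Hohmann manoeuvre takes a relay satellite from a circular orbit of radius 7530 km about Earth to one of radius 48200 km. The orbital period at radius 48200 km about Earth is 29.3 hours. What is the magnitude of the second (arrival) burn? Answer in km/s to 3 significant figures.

From Kepler's third law T² = 4π²r³/μ at r = 48200 km, T = 29.3 hours = 29.3 × 3600 s = 1.0548×10^5 s: μ = 4π²r³/T² = 3.97338×10^5 km³/s².
The Hohmann ellipse has a_t = (r₁ + r₂)/2 = 27865 km.
On the circular orbit at r = 48200 km, v_c = √(μ/r) = 2.8712 km/s.
Vis-viva on the transfer ellipse at r = 48200 km gives v_t = √[μ(2/r − 1/a_t)] = 1.4925 km/s.
Δv₂ = |v_t − v_c| = |1.4925 − 2.8712| = 1.379 km/s.

Δv₂ = 1.38 km/s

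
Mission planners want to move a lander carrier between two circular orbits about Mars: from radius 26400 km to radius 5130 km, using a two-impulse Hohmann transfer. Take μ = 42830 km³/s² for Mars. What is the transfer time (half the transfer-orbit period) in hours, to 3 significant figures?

t = 8.35 hours

Transfer-ellipse semi-major axis a_t = (r₁ + r₂)/2 = (26400 + 5130)/2 = 15765 km.
Transfer time t = π√(a_t³/μ) = π√((15765)³ / 42830) = 30050 s.
Converting: 30050 s ÷ 3600 s/hour = 8.35 hours.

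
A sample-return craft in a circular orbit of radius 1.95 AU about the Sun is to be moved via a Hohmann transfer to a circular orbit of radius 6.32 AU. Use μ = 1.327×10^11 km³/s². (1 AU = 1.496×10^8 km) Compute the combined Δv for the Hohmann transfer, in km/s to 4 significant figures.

Δv = 8.751 km/s

In km: r₁ = 1.95 × 1.496×10^8 = 2.9172×10^8 km; r₂ = 6.32 × 1.496×10^8 = 9.45472×10^8 km.
Transfer-ellipse semi-major axis a_t = (r₁ + r₂)/2 = (2.9172×10^8 + 9.45472×10^8)/2 = 6.18596×10^8 km.
Circular speed at r₁: v₁ = √(μ/r₁) = √(1.327×10^11/2.9172×10^8) = 21.33 km/s.
On the transfer ellipse at r₁, vis-viva gives v_p = √[μ(2/r₁ − 1/a_t)] = 26.37 km/s.
First burn Δv₁ = |v_p − v₁| = 5.040 km/s.
At r₂, v₂ = √(μ/r₂) = 11.847 km/s.
Transfer-orbit speed at r₂: v_a = √[μ(2/r₂ − 1/a_t)] = 8.1356 km/s.
Second burn Δv₂ = |v₂ − v_a| = 3.711 km/s.
Δv = Δv₁ + Δv₂ = 5.040 + 3.711 = 8.751 km/s.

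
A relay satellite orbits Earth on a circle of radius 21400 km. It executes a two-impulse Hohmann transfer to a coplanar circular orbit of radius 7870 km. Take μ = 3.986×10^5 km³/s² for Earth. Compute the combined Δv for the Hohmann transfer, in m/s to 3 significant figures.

Δv = 2640 m/s

Semi-major axis of the transfer orbit: a_t = (21400 + 7870)/2 = 14635 km.
At r₁ the circular-orbit speed is v₁ = √(μ/r₁) = 4.316 km/s.
On the transfer ellipse at r₁, vis-viva gives v_a = √[μ(2/r₁ − 1/a_t)] = 3.165 km/s.
First burn Δv₁ = |v_a − v₁| = 1.151 km/s.
At r₂, v₂ = √(μ/r₂) = 7.117 km/s.
Transfer-orbit speed at r₂: v_p = √[μ(2/r₂ − 1/a_t)] = 8.606 km/s.
Second burn Δv₂ = |v₂ − v_p| = 1.489 km/s.
Δv = Δv₁ + Δv₂ = 1.151 + 1.489 = 2.640 km/s.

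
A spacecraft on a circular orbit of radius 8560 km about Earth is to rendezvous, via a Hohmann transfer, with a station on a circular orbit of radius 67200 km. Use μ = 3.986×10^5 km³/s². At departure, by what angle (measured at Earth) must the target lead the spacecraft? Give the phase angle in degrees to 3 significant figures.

The Hohmann ellipse has a_t = (r₁ + r₂)/2 = 37880 km.
Transfer time t = π√(a_t³/μ) = 36690 s.
The target's mean motion on its circular orbit is ω₂ = √(μ/r₂³) = 3.624×10^-5 rad/s.
Angle swept by the target during transfer: ω₂·t = 1.3296 rad = 76.18°.
Arrival is 180° from departure on the ellipse, so φ = 180° − 76.18° = 104°.

φ = 104°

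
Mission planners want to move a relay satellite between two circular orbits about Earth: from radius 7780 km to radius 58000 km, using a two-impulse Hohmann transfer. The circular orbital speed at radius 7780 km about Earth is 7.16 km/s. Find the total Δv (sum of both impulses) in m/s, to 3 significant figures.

From the circular-orbit relation v² = μ/r at r = 7780 km: μ = v²r = (7.16)² × 7780 = 3.98846×10^5 km³/s².
The Hohmann ellipse has a_t = (r₁ + r₂)/2 = 32890 km.
Circular speed at r₁: v₁ = √(μ/r₁) = √(3.98846×10^5/7780) = 7.160 km/s.
Transfer-orbit speed at r₁ (vis-viva): v_p = √[μ(2/r₁ − 1/a_t)] = 9.508 km/s.
First burn Δv₁ = |v_p − v₁| = 2.348 km/s.
At r₂, v₂ = √(μ/r₂) = 2.622 km/s.
Transfer-orbit speed at r₂: v_a = √[μ(2/r₂ − 1/a_t)] = 1.275 km/s.
Second burn Δv₂ = |v₂ − v_a| = 1.347 km/s.
Total Δv = Δv₁ + Δv₂ = 3.695 km/s.

Δv = 3700 m/s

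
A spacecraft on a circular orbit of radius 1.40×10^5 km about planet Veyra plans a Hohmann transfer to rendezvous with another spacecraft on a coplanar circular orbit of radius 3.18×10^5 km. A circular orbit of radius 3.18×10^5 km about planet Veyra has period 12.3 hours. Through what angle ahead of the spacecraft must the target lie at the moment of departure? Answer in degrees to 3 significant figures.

φ = 70.0°

From Kepler's third law T² = 4π²r³/μ at r = 3.18×10^5 km, T = 12.3 hours = 12.3 × 3600 s = 44280 s: μ = 4π²r³/T² = 6.47479×10^8 km³/s².
Transfer-ellipse semi-major axis a_t = (r₁ + r₂)/2 = (1.400×10^5 + 3.180×10^5)/2 = 2.290×10^5 km.
Transfer time t = π√(a_t³/μ) = 13530 s.
Target angular speed ω₂ = √(μ/r₂³) = 1.419×10^-4 rad/s.
Angle swept by the target during transfer: ω₂·t = 1.920 rad = 110.0°.
The spacecraft traverses 180° on the transfer ellipse, so the target must lead by 180° − 110.0° = 70.0°.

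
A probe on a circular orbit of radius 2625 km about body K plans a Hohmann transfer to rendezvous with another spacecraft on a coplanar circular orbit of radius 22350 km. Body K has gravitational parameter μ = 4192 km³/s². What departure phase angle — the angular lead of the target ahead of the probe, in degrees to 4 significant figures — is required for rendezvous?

φ = 104.8°

The Hohmann ellipse has a_t = (r₁ + r₂)/2 = 12487.5 km.
Transfer time t = π√(a_t³/μ) = 67710 s.
The target's mean motion on its circular orbit is ω₂ = √(μ/r₂³) = 1.938×10^-5 rad/s.
Angle swept by the target during transfer: ω₂·t = 1.312 rad = 75.17°.
The probe traverses 180° on the transfer ellipse, so the target must lead by 180° − 75.17° = 104.8°.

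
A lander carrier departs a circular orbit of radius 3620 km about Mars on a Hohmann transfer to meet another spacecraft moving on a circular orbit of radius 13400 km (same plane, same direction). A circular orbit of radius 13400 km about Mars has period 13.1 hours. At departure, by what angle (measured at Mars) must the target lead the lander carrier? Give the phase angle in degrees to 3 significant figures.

From Kepler's third law T² = 4π²r³/μ at r = 13400 km, T = 13.1 hours = 13.1 × 3600 s = 47160 s: μ = 4π²r³/T² = 42709.7 km³/s².
Semi-major axis of the transfer orbit: a_t = (3620 + 13400)/2 = 8510 km.
The half-period of the transfer ellipse is t = π√(a_t³/μ) = 11934 s.
Target angular speed ω₂ = √(μ/r₂³) = 1.3323×10^-4 rad/s.
Angle swept by the target during transfer: ω₂·t = 1.590 rad = 91.10°.
Arrival is 180° from departure on the ellipse, so φ = 180° − 91.10° = 88.9°.

φ = 88.9°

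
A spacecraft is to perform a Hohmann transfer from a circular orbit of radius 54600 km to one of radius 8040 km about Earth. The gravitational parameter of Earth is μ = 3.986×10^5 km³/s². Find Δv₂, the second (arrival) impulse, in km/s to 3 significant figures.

Δv₂ = 2.26 km/s

Transfer-ellipse semi-major axis a_t = (r₁ + r₂)/2 = (54600 + 8040)/2 = 31320 km.
Circular speed at r = 8040 km: v_c = √(μ/r) = 7.041 km/s.
Transfer-orbit speed at the same r (vis-viva, a = a_t): v_t = √[μ(2/r − 1/a_t)] = 9.297 km/s.
Δv₂ = |v_t − v_c| = |9.297 − 7.041| = 2.256 km/s.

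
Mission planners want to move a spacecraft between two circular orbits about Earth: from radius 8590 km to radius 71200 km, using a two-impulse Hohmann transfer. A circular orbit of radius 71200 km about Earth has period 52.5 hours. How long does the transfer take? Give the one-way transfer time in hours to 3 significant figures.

From Kepler's third law T² = 4π²r³/μ at r = 71200 km, T = 52.5 hours = 52.5 × 3600 s = 1.890×10^5 s: μ = 4π²r³/T² = 3.98911×10^5 km³/s².
Transfer-ellipse semi-major axis a_t = (r₁ + r₂)/2 = (8590 + 71200)/2 = 39895 km.
Transfer time t = π√(a_t³/μ) = π√((39895)³ / 3.98911×10^5) = 39640 s.
Converting: 39640 s ÷ 3600 s/hour = 11.0 hours.

t = 11.0 hours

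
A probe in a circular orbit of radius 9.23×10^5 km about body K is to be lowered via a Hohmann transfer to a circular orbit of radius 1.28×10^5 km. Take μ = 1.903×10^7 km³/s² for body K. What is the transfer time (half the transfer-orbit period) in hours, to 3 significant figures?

t = 76.2 hours

The Hohmann ellipse has a_t = (r₁ + r₂)/2 = 5.255×10^5 km.
Transfer time t = π√(a_t³/μ) = π√((5.255×10^5)³ / 1.903×10^7) = 2.743×10^5 s.
Converting: 2.743×10^5 s ÷ 3600 s/hour = 76.2 hours.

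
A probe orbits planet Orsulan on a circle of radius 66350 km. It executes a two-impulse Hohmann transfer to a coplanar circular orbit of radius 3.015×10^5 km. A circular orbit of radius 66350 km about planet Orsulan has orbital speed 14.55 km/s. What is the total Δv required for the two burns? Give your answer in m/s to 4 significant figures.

Δv = 6805 m/s

From the circular-orbit relation v² = μ/r at r = 66350 km: μ = v²r = (14.55)² × 66350 = 1.40465×10^7 km³/s².
The Hohmann ellipse has a_t = (r₁ + r₂)/2 = 1.83925×10^5 km.
At r₁ the circular-orbit speed is v₁ = √(μ/r₁) = 14.550 km/s.
Transfer-orbit speed at r₁ (vis-viva): v_p = √[μ(2/r₁ − 1/a_t)] = 18.629 km/s.
First burn Δv₁ = |v_p − v₁| = 4.079 km/s.
Circular speed at r₂: v₂ = √(μ/r₂) = 6.826 km/s.
Transfer-orbit speed at r₂: v_a = √[μ(2/r₂ − 1/a_t)] = 4.100 km/s.
Second burn Δv₂ = |v₂ − v_a| = 2.726 km/s.
Total Δv = Δv₁ + Δv₂ = 6.805 km/s.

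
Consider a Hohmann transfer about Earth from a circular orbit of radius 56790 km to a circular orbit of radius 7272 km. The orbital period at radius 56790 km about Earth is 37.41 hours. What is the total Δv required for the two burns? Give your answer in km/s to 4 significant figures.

From Kepler's third law T² = 4π²r³/μ at r = 56790 km, T = 37.41 hours = 37.41 × 3600 s = 1.34676×10^5 s: μ = 4π²r³/T² = 3.98653×10^5 km³/s².
Transfer-ellipse semi-major axis a_t = (r₁ + r₂)/2 = (56790 + 7272)/2 = 32031 km.
Circular speed at r₁: v₁ = √(μ/r₁) = √(3.98653×10^5/56790) = 2.649 km/s.
On the transfer ellipse at r₁, vis-viva equation gives v_a = √[μ(2/r₁ − 1/a_t)] = 1.262 km/s.
First burn Δv₁ = |v_a − v₁| = 1.387 km/s.
At r₂, v₂ = √(μ/r₂) = 7.404 km/s.
Transfer-orbit speed at r₂: v_p = √[μ(2/r₂ − 1/a_t)] = 9.859 km/s.
Second burn Δv₂ = |v₂ − v_p| = 2.455 km/s.
Δv = Δv₁ + Δv₂ = 1.387 + 2.455 = 3.842 km/s.

Δv = 3.842 km/s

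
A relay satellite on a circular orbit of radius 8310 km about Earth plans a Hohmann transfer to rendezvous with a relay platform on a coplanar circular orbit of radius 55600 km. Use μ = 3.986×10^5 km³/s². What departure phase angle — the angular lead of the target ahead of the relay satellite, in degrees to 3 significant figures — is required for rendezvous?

Transfer-ellipse semi-major axis a_t = (r₁ + r₂)/2 = (8310 + 55600)/2 = 31955 km.
Transfer time t = π√(a_t³/μ) = 28424 s.
The target's mean motion on its circular orbit is ω₂ = √(μ/r₂³) = 4.8157×10^-5 rad/s.
Angle swept by the target during transfer: ω₂·t = 1.3688 rad = 78.43°.
The relay satellite traverses 180° on the transfer ellipse, so the target must lead by 180° − 78.43° = 102°.

φ = 102°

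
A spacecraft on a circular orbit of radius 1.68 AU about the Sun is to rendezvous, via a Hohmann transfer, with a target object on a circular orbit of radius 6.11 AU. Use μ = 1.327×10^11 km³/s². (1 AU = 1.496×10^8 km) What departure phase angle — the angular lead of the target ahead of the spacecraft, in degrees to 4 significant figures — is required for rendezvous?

φ = 88.38°

In km: r₁ = 1.68 × 1.496×10^8 = 2.51328×10^8 km; r₂ = 6.11 × 1.496×10^8 = 9.14056×10^8 km.
Transfer-ellipse semi-major axis a_t = (r₁ + r₂)/2 = (2.51328×10^8 + 9.14056×10^8)/2 = 5.82692×10^8 km.
Transfer time t = π√(a_t³/μ) = 1.213×10^8 s.
Target angular speed ω₂ = √(μ/r₂³) = 1.318×10^-8 rad/s.
Angle swept by the target during transfer: ω₂·t = 1.599 rad = 91.62°.
The spacecraft traverses 180° on the transfer ellipse, so the target must lead by 180° − 91.62° = 88.38°.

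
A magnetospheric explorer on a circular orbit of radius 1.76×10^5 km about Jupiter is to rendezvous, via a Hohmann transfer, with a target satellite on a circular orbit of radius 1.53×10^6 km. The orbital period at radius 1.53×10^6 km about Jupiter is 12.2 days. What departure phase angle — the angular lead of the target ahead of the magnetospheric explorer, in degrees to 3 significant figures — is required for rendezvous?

From Kepler's third law T² = 4π²r³/μ at r = 1.53×10^6 km, T = 12.2 days = 12.2 × 86400 s = 1.05408×10^6 s: μ = 4π²r³/T² = 1.27259×10^8 km³/s².
Semi-major axis of the transfer orbit: a_t = (1.760×10^5 + 1.530×10^6)/2 = 8.530×10^5 km.
The half-period of the transfer ellipse is t = π√(a_t³/μ) = 2.194×10^5 s.
The target's mean motion on its circular orbit is ω₂ = √(μ/r₂³) = 5.961×10^-6 rad/s.
Angle swept by the target during transfer: ω₂·t = 1.3078 rad = 74.93°.
The magnetospheric explorer traverses 180° on the transfer ellipse, so the target must lead by 180° − 74.93° = 105°.

φ = 105°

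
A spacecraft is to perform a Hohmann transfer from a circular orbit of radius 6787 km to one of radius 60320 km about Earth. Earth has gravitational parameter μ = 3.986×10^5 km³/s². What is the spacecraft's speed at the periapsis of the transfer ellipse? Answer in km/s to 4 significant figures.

Transfer-ellipse semi-major axis a_t = (r₁ + r₂)/2 = (6787 + 60320)/2 = 33553.5 km.
At periapsis, r = 6787 km.
From the vis-viva equation, v = √[μ(2/r − 1/a_t)] = 10.28 km/s.

v = 10.28 km/s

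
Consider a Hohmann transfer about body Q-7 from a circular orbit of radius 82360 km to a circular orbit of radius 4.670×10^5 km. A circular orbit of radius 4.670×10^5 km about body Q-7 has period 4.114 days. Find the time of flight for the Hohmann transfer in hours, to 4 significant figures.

t = 22.27 hours

From Kepler's third law T² = 4π²r³/μ at r = 4.670×10^5 km, T = 4.114 days = 4.114 × 86400 s = 3.554496×10^5 s: μ = 4π²r³/T² = 3.18240×10^7 km³/s².
Transfer-ellipse semi-major axis a_t = (r₁ + r₂)/2 = (82360 + 4.670×10^5)/2 = 2.7468×10^5 km.
By Kepler's third law the transfer-orbit period is T = 2π√(a_t³/μ), so t = T/2 = 80170 s.
Converting: 80170 s ÷ 3600 s/hour = 22.27 hours.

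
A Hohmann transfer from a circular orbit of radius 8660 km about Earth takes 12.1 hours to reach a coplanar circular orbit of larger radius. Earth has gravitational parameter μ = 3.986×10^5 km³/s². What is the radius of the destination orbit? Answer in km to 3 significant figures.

Transfer time t = 12.1 hours = 43560 s, and t = π√(a_t³/μ).
So a_t = (μ t²/π²)^(1/3) = (3.986×10^5 × (43560)² / π²)^(1/3) = 42475 km.
Since a_t = (r₁ + r₂)/2, r₂ = 2a_t − r₁ = 2×42475 − 8660 = 76290 km.

r₂ = 76300 km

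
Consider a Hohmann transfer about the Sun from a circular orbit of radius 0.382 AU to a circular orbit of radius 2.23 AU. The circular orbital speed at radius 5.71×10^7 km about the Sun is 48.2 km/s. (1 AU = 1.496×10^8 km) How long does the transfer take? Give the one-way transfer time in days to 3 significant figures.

From the circular-orbit relation v² = μ/r at r = 5.71×10^7 km: μ = v²r = (48.2)² × 5.71×10^7 = 1.32657×10^11 km³/s².
In km: r₁ = 0.382 × 1.496×10^8 = 5.71472×10^7 km; r₂ = 2.23 × 1.496×10^8 = 3.33608×10^8 km.
Semi-major axis of the transfer orbit: a_t = (5.71472×10^7 + 3.33608×10^8)/2 = 1.953776×10^8 km.
By Kepler's third law the transfer-orbit period is T = 2π√(a_t³/μ), so t = T/2 = 2.356×10^7 s.
Converting: 2.356×10^7 s ÷ 86400 s/day = 273 days.

t = 273 days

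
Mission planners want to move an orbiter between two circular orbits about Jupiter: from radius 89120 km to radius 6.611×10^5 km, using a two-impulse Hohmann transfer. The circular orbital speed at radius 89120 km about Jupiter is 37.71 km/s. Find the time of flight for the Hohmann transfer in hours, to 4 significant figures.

t = 17.81 hours

From the circular-orbit relation v² = μ/r at r = 89120 km: μ = v²r = (37.71)² × 89120 = 1.26733×10^8 km³/s².
Transfer-ellipse semi-major axis a_t = (r₁ + r₂)/2 = (89120 + 6.611×10^5)/2 = 3.7511×10^5 km.
Half the transfer-orbit period gives t = π√(a_t³/μ) = 64110 s.
Converting: 64110 s ÷ 3600 s/hour = 17.81 hours.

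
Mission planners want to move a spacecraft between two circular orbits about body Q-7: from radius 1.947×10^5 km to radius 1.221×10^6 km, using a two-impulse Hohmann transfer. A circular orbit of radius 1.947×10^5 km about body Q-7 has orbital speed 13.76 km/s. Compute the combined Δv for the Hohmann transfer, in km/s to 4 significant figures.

From the circular-orbit relation v² = μ/r at r = 1.947×10^5 km: μ = v²r = (13.76)² × 1.947×10^5 = 3.68640×10^7 km³/s².
The Hohmann ellipse has a_t = (r₁ + r₂)/2 = 7.0785×10^5 km.
Circular speed at r₁: v₁ = √(μ/r₁) = √(3.68640×10^7/1.947×10^5) = 13.760 km/s.
Transfer-orbit speed at r₁ (v² = μ(2/r − 1/a)): v_p = √[μ(2/r₁ − 1/a_t)] = 18.072 km/s.
First burn Δv₁ = |v_p − v₁| = 4.312 km/s.
At r₂, v₂ = √(μ/r₂) = 5.495 km/s.
Transfer-orbit speed at r₂: v_a = √[μ(2/r₂ − 1/a_t)] = 2.882 km/s.
Second burn Δv₂ = |v₂ − v_a| = 2.613 km/s.
Δv = Δv₁ + Δv₂ = 4.312 + 2.613 = 6.925 km/s.

Δv = 6.925 km/s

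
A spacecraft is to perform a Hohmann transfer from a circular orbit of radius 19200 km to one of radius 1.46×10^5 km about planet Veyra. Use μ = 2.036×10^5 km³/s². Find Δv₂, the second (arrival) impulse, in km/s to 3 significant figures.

Δv₂ = 0.612 km/s

The Hohmann ellipse has a_t = (r₁ + r₂)/2 = 82600 km.
On the circular orbit at r = 1.460×10^5 km, v_c = √(μ/r) = 1.1809 km/s.
Vis-viva on the transfer ellipse at r = 1.460×10^5 km gives v_t = √[μ(2/r − 1/a_t)] = 0.56934 km/s.
Δv₂ = |v_t − v_c| = |0.56934 − 1.1809| = 0.6116 km/s.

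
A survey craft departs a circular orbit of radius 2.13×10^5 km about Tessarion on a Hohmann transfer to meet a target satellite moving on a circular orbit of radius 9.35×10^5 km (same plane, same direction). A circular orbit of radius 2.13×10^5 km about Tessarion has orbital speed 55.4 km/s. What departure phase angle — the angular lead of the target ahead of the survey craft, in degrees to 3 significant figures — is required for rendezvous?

φ = 93.4°

From the circular-orbit relation v² = μ/r at r = 2.13×10^5 km: μ = v²r = (55.4)² × 2.13×10^5 = 6.53731×10^8 km³/s².
The Hohmann ellipse has a_t = (r₁ + r₂)/2 = 5.740×10^5 km.
Transfer time t = π√(a_t³/μ) = 53434 s.
The target's mean motion on its circular orbit is ω₂ = √(μ/r₂³) = 2.8280×10^-5 rad/s.
Angle swept by the target during transfer: ω₂·t = 1.5111 rad = 86.58°.
The survey craft traverses 180° on the transfer ellipse, so the target must lead by 180° − 86.58° = 93.4°.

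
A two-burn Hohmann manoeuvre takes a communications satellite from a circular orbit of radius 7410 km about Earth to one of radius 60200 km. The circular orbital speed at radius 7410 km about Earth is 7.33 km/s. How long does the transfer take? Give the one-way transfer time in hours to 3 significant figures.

t = 8.60 hours

From the circular-orbit relation v² = μ/r at r = 7410 km: μ = v²r = (7.33)² × 7410 = 3.98131×10^5 km³/s².
Transfer-ellipse semi-major axis a_t = (r₁ + r₂)/2 = (7410 + 60200)/2 = 33805 km.
By Kepler's third law the transfer-orbit period is T = 2π√(a_t³/μ), so t = T/2 = 30950 s.
Converting: 30950 s ÷ 3600 s/hour = 8.60 hours.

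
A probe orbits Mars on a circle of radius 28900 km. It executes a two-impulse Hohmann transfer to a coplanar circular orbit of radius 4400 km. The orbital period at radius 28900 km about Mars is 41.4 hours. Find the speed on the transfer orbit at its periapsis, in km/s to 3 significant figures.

From Kepler's third law T² = 4π²r³/μ at r = 28900 km, T = 41.4 hours = 41.4 × 3600 s = 1.4904×10^5 s: μ = 4π²r³/T² = 42899.0 km³/s².
Transfer-ellipse semi-major axis a_t = (r₁ + r₂)/2 = (28900 + 4400)/2 = 16650 km.
At periapsis, r = 4400 km.
Vis-viva: v = √[μ(2/r − 1/a_t)] = √[42899.0 × (2/4400 − 1/16650)] = 4.114 km/s.

v = 4.11 km/s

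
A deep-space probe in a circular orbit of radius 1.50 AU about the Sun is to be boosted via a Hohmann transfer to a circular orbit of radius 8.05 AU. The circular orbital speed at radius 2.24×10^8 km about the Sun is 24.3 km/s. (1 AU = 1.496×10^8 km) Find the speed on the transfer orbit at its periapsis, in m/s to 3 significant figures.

From the circular-orbit relation v² = μ/r at r = 2.24×10^8 km: μ = v²r = (24.3)² × 2.24×10^8 = 1.32270×10^11 km³/s².
In km: r₁ = 1.50 × 1.496×10^8 = 2.244×10^8 km; r₂ = 8.05 × 1.496×10^8 = 1.20428×10^9 km.
The Hohmann ellipse has a_t = (r₁ + r₂)/2 = 7.1434×10^8 km.
The periapsis of the transfer ellipse is at r = 2.244×10^8 km.
Applying v² = μ(2/r − 1/a_t): v = 31.52 km/s.

v = 31500 m/s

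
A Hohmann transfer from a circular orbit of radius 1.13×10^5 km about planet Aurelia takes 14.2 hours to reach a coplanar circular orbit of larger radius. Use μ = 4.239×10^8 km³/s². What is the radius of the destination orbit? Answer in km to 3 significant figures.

r₂ = 8.52×10^5 km

Transfer time t = 14.2 hours = 51120 s, and t = π√(a_t³/μ).
So a_t = (μ t²/π²)^(1/3) = (4.239×10^8 × (51120)² / π²)^(1/3) = 4.8237×10^5 km.
Since a_t = (r₁ + r₂)/2, r₂ = 2a_t − r₁ = 2×4.8237×10^5 − 1.130×10^5 = 8.5174×10^5 km.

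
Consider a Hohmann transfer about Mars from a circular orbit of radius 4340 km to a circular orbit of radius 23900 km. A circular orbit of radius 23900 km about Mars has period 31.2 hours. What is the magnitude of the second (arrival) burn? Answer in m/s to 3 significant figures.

From Kepler's third law T² = 4π²r³/μ at r = 23900 km, T = 31.2 hours = 31.2 × 3600 s = 1.1232×10^5 s: μ = 4π²r³/T² = 42720.8 km³/s².
The Hohmann ellipse has a_t = (r₁ + r₂)/2 = 14120 km.
On the circular orbit at r = 23900 km, v_c = √(μ/r) = 1.33697 km/s.
Transfer-orbit speed at the same r (vis-viva, a = a_t): v_t = √[μ(2/r − 1/a_t)] = 0.741222 km/s.
Δv₂ = |v_t − v_c| = |0.741222 − 1.33697| = 0.5957 km/s.

Δv₂ = 596 m/s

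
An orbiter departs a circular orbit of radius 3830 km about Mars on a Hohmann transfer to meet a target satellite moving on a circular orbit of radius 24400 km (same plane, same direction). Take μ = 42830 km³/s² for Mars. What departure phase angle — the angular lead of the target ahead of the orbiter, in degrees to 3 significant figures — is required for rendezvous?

The Hohmann ellipse has a_t = (r₁ + r₂)/2 = 14115 km.
Transfer time t = π√(a_t³/μ) = 25456.4 s.
The target's mean motion on its circular orbit is ω₂ = √(μ/r₂³) = 5.42987×10^-5 rad/s.
Angle swept by the target during transfer: ω₂·t = 1.38225 rad = 79.20°.
Arrival is 180° from departure on the ellipse, so φ = 180° − 79.20° = 101°.

φ = 101°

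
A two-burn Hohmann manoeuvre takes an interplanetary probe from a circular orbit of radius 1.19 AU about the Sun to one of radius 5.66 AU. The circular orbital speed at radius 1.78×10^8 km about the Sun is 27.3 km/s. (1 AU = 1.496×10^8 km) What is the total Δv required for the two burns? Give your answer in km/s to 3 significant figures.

Δv = 12.9 km/s

From the circular-orbit relation v² = μ/r at r = 1.78×10^8 km: μ = v²r = (27.3)² × 1.78×10^8 = 1.32662×10^11 km³/s².
In km: r₁ = 1.19 × 1.496×10^8 = 1.78024×10^8 km; r₂ = 5.66 × 1.496×10^8 = 8.46736×10^8 km.
Semi-major axis of the transfer orbit: a_t = (1.78024×10^8 + 8.46736×10^8)/2 = 5.1238×10^8 km.
Circular speed at r₁: v₁ = √(μ/r₁) = √(1.32662×10^11/1.78024×10^8) = 27.298 km/s.
Transfer-orbit speed at r₁ (vis-viva): v_p = √[μ(2/r₁ − 1/a_t)] = 35.092 km/s.
First burn Δv₁ = |v_p − v₁| = 7.794 km/s.
At r₂, v₂ = √(μ/r₂) = 12.517 km/s.
Transfer-orbit speed at r₂: v_a = √[μ(2/r₂ − 1/a_t)] = 7.3781 km/s.
Second burn Δv₂ = |v₂ − v_a| = 5.139 km/s.
Total Δv = Δv₁ + Δv₂ = 12.93 km/s.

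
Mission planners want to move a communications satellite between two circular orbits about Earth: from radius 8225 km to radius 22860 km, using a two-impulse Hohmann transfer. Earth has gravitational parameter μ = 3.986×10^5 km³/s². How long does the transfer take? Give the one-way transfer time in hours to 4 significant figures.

The Hohmann ellipse has a_t = (r₁ + r₂)/2 = 15542.5 km.
Transfer time t = π√(a_t³/μ) = π√((15542.5)³ / 3.986×10^5) = 9642 s.
Converting: 9642 s ÷ 3600 s/hour = 2.678 hours.

t = 2.678 hours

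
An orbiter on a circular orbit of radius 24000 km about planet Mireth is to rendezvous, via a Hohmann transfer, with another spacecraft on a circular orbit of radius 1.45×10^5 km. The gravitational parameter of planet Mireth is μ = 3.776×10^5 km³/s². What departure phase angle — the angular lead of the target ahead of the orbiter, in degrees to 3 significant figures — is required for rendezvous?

φ = 99.9°

The Hohmann ellipse has a_t = (r₁ + r₂)/2 = 84500 km.
The half-period of the transfer ellipse is t = π√(a_t³/μ) = 1.2558×10^5 s.
Target angular speed ω₂ = √(μ/r₂³) = 1.1129×10^-5 rad/s.
Angle swept by the target during transfer: ω₂·t = 1.3976 rad = 80.08°.
The orbiter traverses 180° on the transfer ellipse, so the target must lead by 180° − 80.08° = 99.9°.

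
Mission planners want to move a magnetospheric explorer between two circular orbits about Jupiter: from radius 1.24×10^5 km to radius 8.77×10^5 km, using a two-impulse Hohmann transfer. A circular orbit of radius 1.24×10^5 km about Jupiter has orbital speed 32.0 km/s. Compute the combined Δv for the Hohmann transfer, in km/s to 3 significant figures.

Δv = 16.4 km/s

From the circular-orbit relation v² = μ/r at r = 1.24×10^5 km: μ = v²r = (32.0)² × 1.24×10^5 = 1.26976×10^8 km³/s².
Semi-major axis of the transfer orbit: a_t = (1.240×10^5 + 8.770×10^5)/2 = 5.005×10^5 km.
Circular speed at r₁: v₁ = √(μ/r₁) = √(1.26976×10^8/1.240×10^5) = 32.00 km/s.
Transfer-orbit speed at r₁ (v² = μ(2/r − 1/a)): v_p = √[μ(2/r₁ − 1/a_t)] = 42.36 km/s.
First burn Δv₁ = |v_p − v₁| = 10.36 km/s.
At r₂, v₂ = √(μ/r₂) = 12.0326 km/s.
Transfer-orbit speed at r₂: v_a = √[μ(2/r₂ − 1/a_t)] = 5.98921 km/s.
Second burn Δv₂ = |v₂ − v_a| = 6.043 km/s.
Total Δv = Δv₁ + Δv₂ = 16.40 km/s.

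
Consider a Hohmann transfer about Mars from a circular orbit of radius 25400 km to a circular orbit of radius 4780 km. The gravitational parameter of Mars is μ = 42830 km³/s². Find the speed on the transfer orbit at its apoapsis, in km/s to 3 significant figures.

v = 0.731 km/s

The Hohmann ellipse has a_t = (r₁ + r₂)/2 = 15090 km.
At apoapsis, r = 25400 km.
Applying v² = μ(2/r − 1/a_t): v = 0.7308 km/s.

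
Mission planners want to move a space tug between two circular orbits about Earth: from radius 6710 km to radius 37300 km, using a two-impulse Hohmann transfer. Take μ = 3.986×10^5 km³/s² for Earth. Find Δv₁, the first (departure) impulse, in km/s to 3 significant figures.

The Hohmann ellipse has a_t = (r₁ + r₂)/2 = 22005 km.
Circular speed at r = 6710 km: v_c = √(μ/r) = 7.70739 km/s.
Transfer-orbit speed at the same r (vis-viva, a = a_t): v_t = √[μ(2/r − 1/a_t)] = 10.0346 km/s.
Δv₁ = |v_t − v_c| = |10.0346 − 7.70739| = 2.327 km/s.

Δv₁ = 2.33 km/s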